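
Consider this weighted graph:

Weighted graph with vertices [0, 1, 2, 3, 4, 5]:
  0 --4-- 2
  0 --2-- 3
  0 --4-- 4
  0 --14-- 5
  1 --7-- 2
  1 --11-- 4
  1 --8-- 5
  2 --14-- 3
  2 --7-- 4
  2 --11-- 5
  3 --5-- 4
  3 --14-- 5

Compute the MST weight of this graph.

Applying Kruskal's algorithm (sort edges by weight, add if no cycle):
  Add (0,3) w=2
  Add (0,2) w=4
  Add (0,4) w=4
  Skip (3,4) w=5 (creates cycle)
  Add (1,2) w=7
  Skip (2,4) w=7 (creates cycle)
  Add (1,5) w=8
  Skip (1,4) w=11 (creates cycle)
  Skip (2,5) w=11 (creates cycle)
  Skip (0,5) w=14 (creates cycle)
  Skip (2,3) w=14 (creates cycle)
  Skip (3,5) w=14 (creates cycle)
MST weight = 25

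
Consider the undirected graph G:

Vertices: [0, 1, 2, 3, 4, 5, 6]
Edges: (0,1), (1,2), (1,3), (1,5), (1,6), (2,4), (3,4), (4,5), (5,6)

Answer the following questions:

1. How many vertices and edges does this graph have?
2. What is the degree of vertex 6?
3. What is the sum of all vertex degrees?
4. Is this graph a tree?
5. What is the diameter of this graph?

Count: 7 vertices, 9 edges.
Vertex 6 has neighbors [1, 5], degree = 2.
Handshaking lemma: 2 * 9 = 18.
A tree on 7 vertices has 6 edges. This graph has 9 edges (3 extra). Not a tree.
Diameter (longest shortest path) = 3.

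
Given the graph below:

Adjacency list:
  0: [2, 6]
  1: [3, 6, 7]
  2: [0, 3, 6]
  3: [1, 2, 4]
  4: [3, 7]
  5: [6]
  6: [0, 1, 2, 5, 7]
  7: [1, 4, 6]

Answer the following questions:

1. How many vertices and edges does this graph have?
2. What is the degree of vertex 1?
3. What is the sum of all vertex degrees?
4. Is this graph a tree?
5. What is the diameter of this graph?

Count: 8 vertices, 11 edges.
Vertex 1 has neighbors [3, 6, 7], degree = 3.
Handshaking lemma: 2 * 11 = 22.
A tree on 8 vertices has 7 edges. This graph has 11 edges (4 extra). Not a tree.
Diameter (longest shortest path) = 3.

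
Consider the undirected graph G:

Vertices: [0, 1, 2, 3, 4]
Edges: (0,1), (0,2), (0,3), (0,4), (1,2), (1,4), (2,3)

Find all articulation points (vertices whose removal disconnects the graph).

No articulation points. The graph is biconnected.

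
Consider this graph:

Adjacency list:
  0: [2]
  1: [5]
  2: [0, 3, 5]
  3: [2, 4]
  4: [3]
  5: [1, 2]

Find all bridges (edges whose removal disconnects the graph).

A bridge is an edge whose removal increases the number of connected components.
Bridges found: (0,2), (1,5), (2,3), (2,5), (3,4)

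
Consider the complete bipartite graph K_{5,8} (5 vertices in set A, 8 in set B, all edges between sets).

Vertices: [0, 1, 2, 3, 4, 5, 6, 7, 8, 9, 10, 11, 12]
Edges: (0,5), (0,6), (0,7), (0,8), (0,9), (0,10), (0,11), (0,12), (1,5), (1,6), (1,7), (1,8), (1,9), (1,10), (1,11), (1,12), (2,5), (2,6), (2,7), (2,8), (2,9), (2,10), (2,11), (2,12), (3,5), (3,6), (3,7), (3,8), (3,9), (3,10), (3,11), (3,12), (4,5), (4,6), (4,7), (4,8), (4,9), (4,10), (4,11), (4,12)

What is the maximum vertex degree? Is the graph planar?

Set-A vertices have degree 8; set-B vertices have degree 5. Maximum degree = max(5,8) = 8.
K_{5,8} contains K_{3,3} as a subgraph (since both sides have >= 3 vertices); by Kuratowski's theorem it is not planar.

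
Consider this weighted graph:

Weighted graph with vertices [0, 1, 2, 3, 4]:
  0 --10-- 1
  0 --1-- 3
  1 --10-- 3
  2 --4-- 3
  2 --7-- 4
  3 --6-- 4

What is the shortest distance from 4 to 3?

Using Dijkstra's algorithm from vertex 4:
Shortest path: 4 -> 3
Total weight: 6 = 6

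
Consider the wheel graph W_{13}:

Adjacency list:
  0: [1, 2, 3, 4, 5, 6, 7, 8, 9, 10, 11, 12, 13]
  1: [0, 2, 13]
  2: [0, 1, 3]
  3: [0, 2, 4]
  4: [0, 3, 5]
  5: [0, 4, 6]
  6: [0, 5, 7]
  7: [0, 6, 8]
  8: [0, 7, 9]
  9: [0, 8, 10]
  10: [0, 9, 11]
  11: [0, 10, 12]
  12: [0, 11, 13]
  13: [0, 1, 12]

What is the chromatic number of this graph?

W_{13} = C_{13} plus a hub adjacent to every cycle vertex.
The outer cycle needs 3 colors (odd cycle); the hub is adjacent to all of them so needs a fresh color.
Chromatic number = 3 + 1 = 4.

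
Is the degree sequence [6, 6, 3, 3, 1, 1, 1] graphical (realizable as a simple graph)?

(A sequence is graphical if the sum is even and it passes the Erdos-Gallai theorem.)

Sum of degrees = 21. Sum is odd, so the sequence is NOT graphical.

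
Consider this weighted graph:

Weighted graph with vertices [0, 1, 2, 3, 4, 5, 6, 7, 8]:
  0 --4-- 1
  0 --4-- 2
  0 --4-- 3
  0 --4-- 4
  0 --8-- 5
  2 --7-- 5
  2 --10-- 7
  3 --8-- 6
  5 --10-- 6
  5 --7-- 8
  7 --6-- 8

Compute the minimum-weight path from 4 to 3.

Using Dijkstra's algorithm from vertex 4:
Shortest path: 4 -> 0 -> 3
Total weight: 4 + 4 = 8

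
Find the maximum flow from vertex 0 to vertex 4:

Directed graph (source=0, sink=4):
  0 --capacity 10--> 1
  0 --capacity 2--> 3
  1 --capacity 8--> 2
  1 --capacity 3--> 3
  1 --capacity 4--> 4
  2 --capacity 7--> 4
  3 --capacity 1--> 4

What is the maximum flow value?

Computing max flow:
  Flow on (0->1): 10/10
  Flow on (0->3): 1/2
  Flow on (1->2): 6/8
  Flow on (1->4): 4/4
  Flow on (2->4): 6/7
  Flow on (3->4): 1/1
Maximum flow = 11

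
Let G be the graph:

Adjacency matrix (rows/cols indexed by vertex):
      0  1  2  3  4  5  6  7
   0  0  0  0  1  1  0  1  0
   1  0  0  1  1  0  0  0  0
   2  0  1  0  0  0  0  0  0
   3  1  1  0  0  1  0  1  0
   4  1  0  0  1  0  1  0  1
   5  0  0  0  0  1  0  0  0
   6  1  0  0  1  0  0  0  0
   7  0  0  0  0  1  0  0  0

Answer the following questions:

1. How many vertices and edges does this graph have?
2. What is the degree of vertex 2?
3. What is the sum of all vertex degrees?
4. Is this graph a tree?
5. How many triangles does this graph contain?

Count: 8 vertices, 9 edges.
Vertex 2 has neighbors [1], degree = 1.
Handshaking lemma: 2 * 9 = 18.
A tree on 8 vertices has 7 edges. This graph has 9 edges (2 extra). Not a tree.
Number of triangles = 2.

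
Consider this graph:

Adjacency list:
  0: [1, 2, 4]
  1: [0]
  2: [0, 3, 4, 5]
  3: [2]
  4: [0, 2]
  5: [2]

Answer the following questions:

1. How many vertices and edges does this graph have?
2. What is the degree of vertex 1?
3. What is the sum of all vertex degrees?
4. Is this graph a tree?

Count: 6 vertices, 6 edges.
Vertex 1 has neighbors [0], degree = 1.
Handshaking lemma: 2 * 6 = 12.
A tree on 6 vertices has 5 edges. This graph has 6 edges (1 extra). Not a tree.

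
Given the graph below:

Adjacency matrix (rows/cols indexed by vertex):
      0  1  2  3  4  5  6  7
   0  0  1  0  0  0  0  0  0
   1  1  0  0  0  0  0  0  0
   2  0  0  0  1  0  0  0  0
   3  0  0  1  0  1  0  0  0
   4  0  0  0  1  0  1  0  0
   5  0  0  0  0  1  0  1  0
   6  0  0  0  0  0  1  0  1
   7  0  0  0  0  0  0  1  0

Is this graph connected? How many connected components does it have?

Checking connectivity: the graph has 2 connected component(s).
Components: [[0, 1], [2, 3, 4, 5, 6, 7]]. The graph is NOT connected.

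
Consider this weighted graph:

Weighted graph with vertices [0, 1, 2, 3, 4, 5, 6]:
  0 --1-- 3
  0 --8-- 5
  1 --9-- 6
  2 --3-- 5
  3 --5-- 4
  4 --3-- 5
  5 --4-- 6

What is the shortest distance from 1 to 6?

Using Dijkstra's algorithm from vertex 1:
Shortest path: 1 -> 6
Total weight: 9 = 9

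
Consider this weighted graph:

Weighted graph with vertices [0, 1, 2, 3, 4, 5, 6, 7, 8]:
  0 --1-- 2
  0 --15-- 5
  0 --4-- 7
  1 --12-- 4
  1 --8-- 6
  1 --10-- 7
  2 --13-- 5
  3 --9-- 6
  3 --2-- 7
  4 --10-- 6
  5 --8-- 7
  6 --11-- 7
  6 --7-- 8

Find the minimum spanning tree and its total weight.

Applying Kruskal's algorithm (sort edges by weight, add if no cycle):
  Add (0,2) w=1
  Add (3,7) w=2
  Add (0,7) w=4
  Add (6,8) w=7
  Add (1,6) w=8
  Add (5,7) w=8
  Add (3,6) w=9
  Skip (1,7) w=10 (creates cycle)
  Add (4,6) w=10
  Skip (6,7) w=11 (creates cycle)
  Skip (1,4) w=12 (creates cycle)
  Skip (2,5) w=13 (creates cycle)
  Skip (0,5) w=15 (creates cycle)
MST weight = 49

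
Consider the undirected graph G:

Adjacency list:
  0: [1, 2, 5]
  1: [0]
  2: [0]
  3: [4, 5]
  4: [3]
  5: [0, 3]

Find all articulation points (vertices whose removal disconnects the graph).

An articulation point is a vertex whose removal disconnects the graph.
Articulation points: [0, 3, 5]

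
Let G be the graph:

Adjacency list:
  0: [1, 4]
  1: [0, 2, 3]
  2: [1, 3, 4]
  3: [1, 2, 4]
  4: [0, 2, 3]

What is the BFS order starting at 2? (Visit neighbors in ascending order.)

BFS from vertex 2 (neighbors processed in ascending order):
Visit order: 2, 1, 3, 4, 0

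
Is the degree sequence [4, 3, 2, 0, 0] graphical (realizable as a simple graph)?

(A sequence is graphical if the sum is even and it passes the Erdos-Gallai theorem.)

Sum of degrees = 9. Sum is odd, so the sequence is NOT graphical.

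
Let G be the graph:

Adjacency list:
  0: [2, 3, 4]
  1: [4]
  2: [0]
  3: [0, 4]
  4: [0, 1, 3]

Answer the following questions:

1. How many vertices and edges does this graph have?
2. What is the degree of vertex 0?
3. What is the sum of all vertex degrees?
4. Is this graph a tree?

Count: 5 vertices, 5 edges.
Vertex 0 has neighbors [2, 3, 4], degree = 3.
Handshaking lemma: 2 * 5 = 10.
A tree on 5 vertices has 4 edges. This graph has 5 edges (1 extra). Not a tree.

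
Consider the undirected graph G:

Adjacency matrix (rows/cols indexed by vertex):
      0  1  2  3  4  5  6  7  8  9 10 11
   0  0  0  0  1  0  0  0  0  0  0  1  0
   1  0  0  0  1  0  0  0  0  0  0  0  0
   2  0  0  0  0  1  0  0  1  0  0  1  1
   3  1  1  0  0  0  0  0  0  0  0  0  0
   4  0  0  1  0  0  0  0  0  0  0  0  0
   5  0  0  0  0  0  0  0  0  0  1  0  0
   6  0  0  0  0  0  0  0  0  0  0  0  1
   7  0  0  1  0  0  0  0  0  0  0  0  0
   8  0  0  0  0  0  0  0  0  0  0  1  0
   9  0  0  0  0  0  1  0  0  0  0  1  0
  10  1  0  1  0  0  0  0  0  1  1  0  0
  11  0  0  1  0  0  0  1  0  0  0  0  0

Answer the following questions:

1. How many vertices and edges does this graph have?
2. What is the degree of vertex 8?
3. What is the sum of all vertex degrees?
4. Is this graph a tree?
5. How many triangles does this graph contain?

Count: 12 vertices, 11 edges.
Vertex 8 has neighbors [10], degree = 1.
Handshaking lemma: 2 * 11 = 22.
A graph is a tree iff it is connected and has exactly n-1 edges. This graph is connected (all 12 vertices in one component) and has 12-1 = 11 edges. It is a tree.
Number of triangles = 0.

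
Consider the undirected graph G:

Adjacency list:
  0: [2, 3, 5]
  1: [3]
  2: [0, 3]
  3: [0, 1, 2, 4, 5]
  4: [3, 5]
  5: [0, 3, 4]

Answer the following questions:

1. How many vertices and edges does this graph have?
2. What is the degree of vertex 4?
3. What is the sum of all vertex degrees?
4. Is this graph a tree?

Count: 6 vertices, 8 edges.
Vertex 4 has neighbors [3, 5], degree = 2.
Handshaking lemma: 2 * 8 = 16.
A tree on 6 vertices has 5 edges. This graph has 8 edges (3 extra). Not a tree.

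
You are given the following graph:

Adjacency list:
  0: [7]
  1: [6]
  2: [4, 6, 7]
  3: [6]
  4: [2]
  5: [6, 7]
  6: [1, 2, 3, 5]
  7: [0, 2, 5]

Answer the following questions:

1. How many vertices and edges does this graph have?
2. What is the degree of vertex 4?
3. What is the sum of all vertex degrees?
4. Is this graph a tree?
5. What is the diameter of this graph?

Count: 8 vertices, 8 edges.
Vertex 4 has neighbors [2], degree = 1.
Handshaking lemma: 2 * 8 = 16.
A tree on 8 vertices has 7 edges. This graph has 8 edges (1 extra). Not a tree.
Diameter (longest shortest path) = 4.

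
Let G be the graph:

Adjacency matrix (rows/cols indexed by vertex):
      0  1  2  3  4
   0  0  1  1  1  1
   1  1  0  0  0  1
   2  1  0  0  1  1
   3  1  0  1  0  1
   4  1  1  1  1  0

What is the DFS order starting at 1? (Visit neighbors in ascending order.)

DFS from vertex 1 (neighbors processed in ascending order):
Visit order: 1, 0, 2, 3, 4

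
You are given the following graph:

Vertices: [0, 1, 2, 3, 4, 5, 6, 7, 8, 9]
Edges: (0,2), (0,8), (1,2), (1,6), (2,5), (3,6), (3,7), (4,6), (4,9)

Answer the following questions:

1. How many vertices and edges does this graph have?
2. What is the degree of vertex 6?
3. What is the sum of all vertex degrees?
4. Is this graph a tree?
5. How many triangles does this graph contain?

Count: 10 vertices, 9 edges.
Vertex 6 has neighbors [1, 3, 4], degree = 3.
Handshaking lemma: 2 * 9 = 18.
A graph is a tree iff it is connected and has exactly n-1 edges. This graph is connected (all 10 vertices in one component) and has 10-1 = 9 edges. It is a tree.
Number of triangles = 0.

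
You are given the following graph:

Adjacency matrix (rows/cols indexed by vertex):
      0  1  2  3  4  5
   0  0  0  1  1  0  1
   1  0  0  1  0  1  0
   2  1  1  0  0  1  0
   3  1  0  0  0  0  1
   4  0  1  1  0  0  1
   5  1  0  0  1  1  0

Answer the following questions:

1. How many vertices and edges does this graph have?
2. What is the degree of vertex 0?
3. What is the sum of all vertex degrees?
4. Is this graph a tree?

Count: 6 vertices, 8 edges.
Vertex 0 has neighbors [2, 3, 5], degree = 3.
Handshaking lemma: 2 * 8 = 16.
A tree on 6 vertices has 5 edges. This graph has 8 edges (3 extra). Not a tree.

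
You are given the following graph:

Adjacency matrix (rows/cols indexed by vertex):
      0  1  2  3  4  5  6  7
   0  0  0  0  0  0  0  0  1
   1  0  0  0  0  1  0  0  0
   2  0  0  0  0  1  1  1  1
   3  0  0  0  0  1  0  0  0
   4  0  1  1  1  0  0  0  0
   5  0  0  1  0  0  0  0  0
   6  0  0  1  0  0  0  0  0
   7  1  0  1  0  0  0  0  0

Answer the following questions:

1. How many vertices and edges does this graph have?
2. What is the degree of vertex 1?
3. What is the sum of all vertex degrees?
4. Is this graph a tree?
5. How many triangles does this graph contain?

Count: 8 vertices, 7 edges.
Vertex 1 has neighbors [4], degree = 1.
Handshaking lemma: 2 * 7 = 14.
A graph is a tree iff it is connected and has exactly n-1 edges. This graph is connected (all 8 vertices in one component) and has 8-1 = 7 edges. It is a tree.
Number of triangles = 0.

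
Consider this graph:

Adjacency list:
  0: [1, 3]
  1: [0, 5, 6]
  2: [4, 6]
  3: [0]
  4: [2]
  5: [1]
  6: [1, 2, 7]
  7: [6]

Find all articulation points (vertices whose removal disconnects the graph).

An articulation point is a vertex whose removal disconnects the graph.
Articulation points: [0, 1, 2, 6]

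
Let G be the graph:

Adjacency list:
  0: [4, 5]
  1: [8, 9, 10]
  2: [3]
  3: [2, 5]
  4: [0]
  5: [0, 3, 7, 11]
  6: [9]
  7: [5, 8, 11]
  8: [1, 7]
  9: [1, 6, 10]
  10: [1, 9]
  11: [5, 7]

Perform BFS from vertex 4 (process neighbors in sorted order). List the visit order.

BFS from vertex 4 (neighbors processed in ascending order):
Visit order: 4, 0, 5, 3, 7, 11, 2, 8, 1, 9, 10, 6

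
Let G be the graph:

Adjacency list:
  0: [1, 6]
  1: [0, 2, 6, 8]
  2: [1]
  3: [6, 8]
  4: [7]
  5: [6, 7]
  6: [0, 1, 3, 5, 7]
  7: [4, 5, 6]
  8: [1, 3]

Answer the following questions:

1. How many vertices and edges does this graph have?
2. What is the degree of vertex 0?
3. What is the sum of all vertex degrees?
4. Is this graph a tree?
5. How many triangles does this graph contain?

Count: 9 vertices, 11 edges.
Vertex 0 has neighbors [1, 6], degree = 2.
Handshaking lemma: 2 * 11 = 22.
A tree on 9 vertices has 8 edges. This graph has 11 edges (3 extra). Not a tree.
Number of triangles = 2.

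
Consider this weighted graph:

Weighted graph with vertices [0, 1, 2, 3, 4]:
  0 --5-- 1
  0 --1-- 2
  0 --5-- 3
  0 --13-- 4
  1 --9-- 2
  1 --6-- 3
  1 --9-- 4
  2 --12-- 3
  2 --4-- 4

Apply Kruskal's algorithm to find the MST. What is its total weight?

Applying Kruskal's algorithm (sort edges by weight, add if no cycle):
  Add (0,2) w=1
  Add (2,4) w=4
  Add (0,3) w=5
  Add (0,1) w=5
  Skip (1,3) w=6 (creates cycle)
  Skip (1,2) w=9 (creates cycle)
  Skip (1,4) w=9 (creates cycle)
  Skip (2,3) w=12 (creates cycle)
  Skip (0,4) w=13 (creates cycle)
MST weight = 15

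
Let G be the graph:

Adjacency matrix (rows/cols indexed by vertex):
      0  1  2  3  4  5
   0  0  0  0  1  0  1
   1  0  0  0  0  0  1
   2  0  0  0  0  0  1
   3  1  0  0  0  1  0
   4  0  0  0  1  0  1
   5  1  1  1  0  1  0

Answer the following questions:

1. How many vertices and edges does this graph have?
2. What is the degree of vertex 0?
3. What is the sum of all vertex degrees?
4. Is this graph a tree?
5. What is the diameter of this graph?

Count: 6 vertices, 6 edges.
Vertex 0 has neighbors [3, 5], degree = 2.
Handshaking lemma: 2 * 6 = 12.
A tree on 6 vertices has 5 edges. This graph has 6 edges (1 extra). Not a tree.
Diameter (longest shortest path) = 3.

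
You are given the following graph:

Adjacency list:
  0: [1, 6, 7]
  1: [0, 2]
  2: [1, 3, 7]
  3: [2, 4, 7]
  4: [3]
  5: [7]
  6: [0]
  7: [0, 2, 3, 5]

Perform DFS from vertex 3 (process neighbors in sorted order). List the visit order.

DFS from vertex 3 (neighbors processed in ascending order):
Visit order: 3, 2, 1, 0, 6, 7, 5, 4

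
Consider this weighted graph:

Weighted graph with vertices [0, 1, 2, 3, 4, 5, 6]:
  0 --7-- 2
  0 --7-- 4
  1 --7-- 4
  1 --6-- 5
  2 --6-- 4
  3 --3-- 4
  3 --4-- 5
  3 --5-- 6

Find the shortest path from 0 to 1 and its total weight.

Using Dijkstra's algorithm from vertex 0:
Shortest path: 0 -> 4 -> 1
Total weight: 7 + 7 = 14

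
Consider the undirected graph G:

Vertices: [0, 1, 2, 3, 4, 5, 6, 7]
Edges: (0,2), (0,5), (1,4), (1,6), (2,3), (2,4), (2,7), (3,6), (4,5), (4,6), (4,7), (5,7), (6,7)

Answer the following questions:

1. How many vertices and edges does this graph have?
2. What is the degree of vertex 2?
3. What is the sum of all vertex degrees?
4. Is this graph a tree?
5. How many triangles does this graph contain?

Count: 8 vertices, 13 edges.
Vertex 2 has neighbors [0, 3, 4, 7], degree = 4.
Handshaking lemma: 2 * 13 = 26.
A tree on 8 vertices has 7 edges. This graph has 13 edges (6 extra). Not a tree.
Number of triangles = 4.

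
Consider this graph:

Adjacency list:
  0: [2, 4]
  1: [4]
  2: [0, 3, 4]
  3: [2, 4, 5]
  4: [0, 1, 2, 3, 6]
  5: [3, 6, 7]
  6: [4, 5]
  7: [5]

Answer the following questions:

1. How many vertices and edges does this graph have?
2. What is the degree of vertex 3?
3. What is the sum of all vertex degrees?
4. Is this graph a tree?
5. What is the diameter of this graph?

Count: 8 vertices, 10 edges.
Vertex 3 has neighbors [2, 4, 5], degree = 3.
Handshaking lemma: 2 * 10 = 20.
A tree on 8 vertices has 7 edges. This graph has 10 edges (3 extra). Not a tree.
Diameter (longest shortest path) = 4.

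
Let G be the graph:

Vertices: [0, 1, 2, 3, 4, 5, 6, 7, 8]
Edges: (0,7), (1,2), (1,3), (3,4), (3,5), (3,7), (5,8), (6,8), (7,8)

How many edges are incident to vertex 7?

Vertex 7 has neighbors [0, 3, 8], so deg(7) = 3.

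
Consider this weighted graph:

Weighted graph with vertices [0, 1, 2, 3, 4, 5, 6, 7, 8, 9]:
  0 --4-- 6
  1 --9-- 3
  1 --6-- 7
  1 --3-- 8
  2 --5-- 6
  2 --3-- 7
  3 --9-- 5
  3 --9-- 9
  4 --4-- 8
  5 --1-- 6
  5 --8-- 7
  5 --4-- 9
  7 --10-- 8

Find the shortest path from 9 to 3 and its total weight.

Using Dijkstra's algorithm from vertex 9:
Shortest path: 9 -> 3
Total weight: 9 = 9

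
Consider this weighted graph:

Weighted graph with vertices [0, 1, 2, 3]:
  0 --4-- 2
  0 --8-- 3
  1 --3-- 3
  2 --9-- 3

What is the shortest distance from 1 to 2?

Using Dijkstra's algorithm from vertex 1:
Shortest path: 1 -> 3 -> 2
Total weight: 3 + 9 = 12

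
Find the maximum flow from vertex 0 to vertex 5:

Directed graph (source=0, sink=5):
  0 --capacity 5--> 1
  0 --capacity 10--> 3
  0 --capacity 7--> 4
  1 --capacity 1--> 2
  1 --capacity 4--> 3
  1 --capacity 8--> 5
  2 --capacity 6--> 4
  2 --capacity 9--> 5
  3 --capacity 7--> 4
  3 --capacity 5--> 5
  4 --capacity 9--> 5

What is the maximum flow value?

Computing max flow:
  Flow on (0->1): 5/5
  Flow on (0->3): 10/10
  Flow on (0->4): 4/7
  Flow on (1->5): 5/8
  Flow on (3->4): 5/7
  Flow on (3->5): 5/5
  Flow on (4->5): 9/9
Maximum flow = 19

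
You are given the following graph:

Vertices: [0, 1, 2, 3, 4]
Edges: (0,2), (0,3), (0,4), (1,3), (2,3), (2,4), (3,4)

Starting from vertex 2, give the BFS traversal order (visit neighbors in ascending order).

BFS from vertex 2 (neighbors processed in ascending order):
Visit order: 2, 0, 3, 4, 1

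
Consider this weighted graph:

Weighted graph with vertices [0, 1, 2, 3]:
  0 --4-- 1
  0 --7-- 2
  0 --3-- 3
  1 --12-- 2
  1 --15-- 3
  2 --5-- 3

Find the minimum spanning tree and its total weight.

Applying Kruskal's algorithm (sort edges by weight, add if no cycle):
  Add (0,3) w=3
  Add (0,1) w=4
  Add (2,3) w=5
  Skip (0,2) w=7 (creates cycle)
  Skip (1,2) w=12 (creates cycle)
  Skip (1,3) w=15 (creates cycle)
MST weight = 12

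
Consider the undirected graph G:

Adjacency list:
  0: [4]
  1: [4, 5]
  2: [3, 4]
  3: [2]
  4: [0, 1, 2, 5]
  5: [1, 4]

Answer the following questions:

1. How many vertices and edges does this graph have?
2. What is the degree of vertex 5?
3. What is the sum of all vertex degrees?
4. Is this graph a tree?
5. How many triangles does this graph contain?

Count: 6 vertices, 6 edges.
Vertex 5 has neighbors [1, 4], degree = 2.
Handshaking lemma: 2 * 6 = 12.
A tree on 6 vertices has 5 edges. This graph has 6 edges (1 extra). Not a tree.
Number of triangles = 1.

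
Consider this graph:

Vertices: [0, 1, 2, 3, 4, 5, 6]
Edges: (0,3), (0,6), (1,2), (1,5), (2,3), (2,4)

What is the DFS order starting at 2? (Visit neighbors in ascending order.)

DFS from vertex 2 (neighbors processed in ascending order):
Visit order: 2, 1, 5, 3, 0, 6, 4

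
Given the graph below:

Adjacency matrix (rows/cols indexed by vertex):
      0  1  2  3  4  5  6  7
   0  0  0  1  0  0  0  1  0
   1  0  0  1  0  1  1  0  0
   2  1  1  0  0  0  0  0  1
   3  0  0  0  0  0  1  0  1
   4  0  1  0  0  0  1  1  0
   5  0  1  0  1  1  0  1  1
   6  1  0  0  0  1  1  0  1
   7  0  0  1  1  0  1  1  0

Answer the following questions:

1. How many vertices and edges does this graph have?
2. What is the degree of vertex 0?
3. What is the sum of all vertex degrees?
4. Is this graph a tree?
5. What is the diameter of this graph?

Count: 8 vertices, 13 edges.
Vertex 0 has neighbors [2, 6], degree = 2.
Handshaking lemma: 2 * 13 = 26.
A tree on 8 vertices has 7 edges. This graph has 13 edges (6 extra). Not a tree.
Diameter (longest shortest path) = 3.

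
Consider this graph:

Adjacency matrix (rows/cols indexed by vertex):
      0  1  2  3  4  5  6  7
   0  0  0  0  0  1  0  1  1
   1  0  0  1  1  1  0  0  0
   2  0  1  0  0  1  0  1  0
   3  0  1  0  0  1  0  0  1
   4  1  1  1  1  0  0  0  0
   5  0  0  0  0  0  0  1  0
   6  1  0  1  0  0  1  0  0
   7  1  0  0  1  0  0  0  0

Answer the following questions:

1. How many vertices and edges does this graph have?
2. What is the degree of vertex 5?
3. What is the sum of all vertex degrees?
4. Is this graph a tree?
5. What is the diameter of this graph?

Count: 8 vertices, 11 edges.
Vertex 5 has neighbors [6], degree = 1.
Handshaking lemma: 2 * 11 = 22.
A tree on 8 vertices has 7 edges. This graph has 11 edges (4 extra). Not a tree.
Diameter (longest shortest path) = 4.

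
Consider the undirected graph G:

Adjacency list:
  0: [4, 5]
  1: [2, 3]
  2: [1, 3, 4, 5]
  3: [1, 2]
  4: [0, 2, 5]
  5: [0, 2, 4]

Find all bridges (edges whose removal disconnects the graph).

No bridges found. The graph is 2-edge-connected (no single edge removal disconnects it).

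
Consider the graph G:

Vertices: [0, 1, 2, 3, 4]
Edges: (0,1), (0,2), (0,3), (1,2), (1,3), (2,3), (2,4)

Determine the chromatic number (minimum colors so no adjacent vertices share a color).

The graph has a maximum clique of size 4 (lower bound on chromatic number).
A valid 4-coloring: {0: 1, 1: 2, 2: 0, 3: 3, 4: 1}.
Chromatic number = 4.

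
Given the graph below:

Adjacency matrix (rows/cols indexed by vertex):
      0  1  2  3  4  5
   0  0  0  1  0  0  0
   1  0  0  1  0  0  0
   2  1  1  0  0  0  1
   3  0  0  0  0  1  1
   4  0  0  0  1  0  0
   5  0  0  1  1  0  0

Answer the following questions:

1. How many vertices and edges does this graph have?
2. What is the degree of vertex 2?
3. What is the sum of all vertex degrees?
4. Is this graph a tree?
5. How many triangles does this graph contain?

Count: 6 vertices, 5 edges.
Vertex 2 has neighbors [0, 1, 5], degree = 3.
Handshaking lemma: 2 * 5 = 10.
A graph is a tree iff it is connected and has exactly n-1 edges. This graph is connected (all 6 vertices in one component) and has 6-1 = 5 edges. It is a tree.
Number of triangles = 0.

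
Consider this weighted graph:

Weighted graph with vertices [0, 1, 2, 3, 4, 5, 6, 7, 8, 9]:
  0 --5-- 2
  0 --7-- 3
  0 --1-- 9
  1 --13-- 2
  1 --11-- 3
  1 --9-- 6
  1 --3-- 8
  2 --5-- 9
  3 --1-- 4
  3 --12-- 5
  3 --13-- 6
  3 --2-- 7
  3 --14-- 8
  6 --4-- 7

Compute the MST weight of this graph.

Applying Kruskal's algorithm (sort edges by weight, add if no cycle):
  Add (0,9) w=1
  Add (3,4) w=1
  Add (3,7) w=2
  Add (1,8) w=3
  Add (6,7) w=4
  Add (0,2) w=5
  Skip (2,9) w=5 (creates cycle)
  Add (0,3) w=7
  Add (1,6) w=9
  Skip (1,3) w=11 (creates cycle)
  Add (3,5) w=12
  Skip (1,2) w=13 (creates cycle)
  Skip (3,6) w=13 (creates cycle)
  Skip (3,8) w=14 (creates cycle)
MST weight = 44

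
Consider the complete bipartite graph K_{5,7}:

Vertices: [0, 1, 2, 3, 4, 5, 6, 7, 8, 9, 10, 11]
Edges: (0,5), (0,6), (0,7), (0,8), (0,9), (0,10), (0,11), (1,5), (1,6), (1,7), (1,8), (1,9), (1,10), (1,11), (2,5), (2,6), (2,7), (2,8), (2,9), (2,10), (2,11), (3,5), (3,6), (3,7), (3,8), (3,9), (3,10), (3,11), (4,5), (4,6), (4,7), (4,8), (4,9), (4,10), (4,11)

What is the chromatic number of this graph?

K_{5,7} is bipartite: vertices split into two independent sets of size 5 and 7.
Color one set 0, the other 1. No adjacent vertices share a color.
Chromatic number = 2.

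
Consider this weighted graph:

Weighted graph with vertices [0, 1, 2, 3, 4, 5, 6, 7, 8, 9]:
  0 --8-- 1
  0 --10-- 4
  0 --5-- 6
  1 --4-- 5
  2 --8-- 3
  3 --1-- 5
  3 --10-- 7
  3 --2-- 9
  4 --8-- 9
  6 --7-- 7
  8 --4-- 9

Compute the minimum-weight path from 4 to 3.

Using Dijkstra's algorithm from vertex 4:
Shortest path: 4 -> 9 -> 3
Total weight: 8 + 2 = 10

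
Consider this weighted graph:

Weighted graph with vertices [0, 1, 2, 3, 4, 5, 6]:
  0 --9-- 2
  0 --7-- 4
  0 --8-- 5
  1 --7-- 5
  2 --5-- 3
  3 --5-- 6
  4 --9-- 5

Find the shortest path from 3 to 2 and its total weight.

Using Dijkstra's algorithm from vertex 3:
Shortest path: 3 -> 2
Total weight: 5 = 5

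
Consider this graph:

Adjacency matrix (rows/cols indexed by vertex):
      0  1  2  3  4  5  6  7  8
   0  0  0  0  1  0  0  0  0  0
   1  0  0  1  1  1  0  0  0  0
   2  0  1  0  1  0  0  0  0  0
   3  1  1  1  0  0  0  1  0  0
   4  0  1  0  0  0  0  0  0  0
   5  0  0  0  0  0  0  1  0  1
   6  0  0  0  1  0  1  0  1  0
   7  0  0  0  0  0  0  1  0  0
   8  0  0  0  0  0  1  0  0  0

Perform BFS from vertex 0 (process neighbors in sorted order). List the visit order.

BFS from vertex 0 (neighbors processed in ascending order):
Visit order: 0, 3, 1, 2, 6, 4, 5, 7, 8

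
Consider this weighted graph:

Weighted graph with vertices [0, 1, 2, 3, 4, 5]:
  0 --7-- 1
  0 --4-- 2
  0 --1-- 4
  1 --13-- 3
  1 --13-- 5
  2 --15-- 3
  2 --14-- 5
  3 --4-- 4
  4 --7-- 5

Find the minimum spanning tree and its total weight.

Applying Kruskal's algorithm (sort edges by weight, add if no cycle):
  Add (0,4) w=1
  Add (0,2) w=4
  Add (3,4) w=4
  Add (0,1) w=7
  Add (4,5) w=7
  Skip (1,3) w=13 (creates cycle)
  Skip (1,5) w=13 (creates cycle)
  Skip (2,5) w=14 (creates cycle)
  Skip (2,3) w=15 (creates cycle)
MST weight = 23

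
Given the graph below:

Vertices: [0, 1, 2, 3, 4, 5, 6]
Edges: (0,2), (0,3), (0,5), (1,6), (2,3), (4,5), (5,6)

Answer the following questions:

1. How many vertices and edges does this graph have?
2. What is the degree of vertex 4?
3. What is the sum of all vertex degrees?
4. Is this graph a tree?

Count: 7 vertices, 7 edges.
Vertex 4 has neighbors [5], degree = 1.
Handshaking lemma: 2 * 7 = 14.
A tree on 7 vertices has 6 edges. This graph has 7 edges (1 extra). Not a tree.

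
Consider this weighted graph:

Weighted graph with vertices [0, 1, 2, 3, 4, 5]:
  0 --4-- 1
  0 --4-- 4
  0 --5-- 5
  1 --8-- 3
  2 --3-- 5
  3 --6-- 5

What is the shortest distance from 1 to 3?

Using Dijkstra's algorithm from vertex 1:
Shortest path: 1 -> 3
Total weight: 8 = 8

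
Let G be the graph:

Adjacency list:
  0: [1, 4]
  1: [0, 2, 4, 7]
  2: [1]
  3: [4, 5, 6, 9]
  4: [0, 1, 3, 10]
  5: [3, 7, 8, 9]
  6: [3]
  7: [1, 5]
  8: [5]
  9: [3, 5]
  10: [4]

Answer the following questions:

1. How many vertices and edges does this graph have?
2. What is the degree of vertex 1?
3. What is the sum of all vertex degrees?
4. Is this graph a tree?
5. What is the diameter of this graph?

Count: 11 vertices, 13 edges.
Vertex 1 has neighbors [0, 2, 4, 7], degree = 4.
Handshaking lemma: 2 * 13 = 26.
A tree on 11 vertices has 10 edges. This graph has 13 edges (3 extra). Not a tree.
Diameter (longest shortest path) = 4.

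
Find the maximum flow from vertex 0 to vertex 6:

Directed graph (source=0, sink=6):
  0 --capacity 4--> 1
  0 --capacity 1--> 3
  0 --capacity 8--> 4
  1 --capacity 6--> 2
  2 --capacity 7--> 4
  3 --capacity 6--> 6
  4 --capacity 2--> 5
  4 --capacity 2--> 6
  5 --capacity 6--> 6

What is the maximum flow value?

Computing max flow:
  Flow on (0->3): 1/1
  Flow on (0->4): 4/8
  Flow on (3->6): 1/6
  Flow on (4->5): 2/2
  Flow on (4->6): 2/2
  Flow on (5->6): 2/6
Maximum flow = 5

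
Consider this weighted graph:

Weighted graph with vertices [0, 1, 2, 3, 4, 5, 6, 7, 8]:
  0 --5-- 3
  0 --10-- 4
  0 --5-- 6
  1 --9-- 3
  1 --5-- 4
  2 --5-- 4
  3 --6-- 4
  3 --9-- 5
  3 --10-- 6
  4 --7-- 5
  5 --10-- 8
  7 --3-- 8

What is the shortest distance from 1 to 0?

Using Dijkstra's algorithm from vertex 1:
Shortest path: 1 -> 3 -> 0
Total weight: 9 + 5 = 14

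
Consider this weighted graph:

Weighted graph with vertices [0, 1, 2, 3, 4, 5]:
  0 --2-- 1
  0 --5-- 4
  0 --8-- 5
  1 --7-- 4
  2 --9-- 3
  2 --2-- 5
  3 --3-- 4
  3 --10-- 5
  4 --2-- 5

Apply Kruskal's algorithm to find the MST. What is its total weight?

Applying Kruskal's algorithm (sort edges by weight, add if no cycle):
  Add (0,1) w=2
  Add (2,5) w=2
  Add (4,5) w=2
  Add (3,4) w=3
  Add (0,4) w=5
  Skip (1,4) w=7 (creates cycle)
  Skip (0,5) w=8 (creates cycle)
  Skip (2,3) w=9 (creates cycle)
  Skip (3,5) w=10 (creates cycle)
MST weight = 14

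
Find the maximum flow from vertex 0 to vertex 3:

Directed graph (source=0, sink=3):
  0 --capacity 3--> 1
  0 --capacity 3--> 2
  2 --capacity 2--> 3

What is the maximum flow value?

Computing max flow:
  Flow on (0->2): 2/3
  Flow on (2->3): 2/2
Maximum flow = 2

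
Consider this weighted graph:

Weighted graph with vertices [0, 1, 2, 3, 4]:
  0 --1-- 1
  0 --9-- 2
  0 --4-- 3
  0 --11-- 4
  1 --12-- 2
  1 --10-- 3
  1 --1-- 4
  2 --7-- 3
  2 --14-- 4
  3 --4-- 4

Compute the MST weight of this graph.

Applying Kruskal's algorithm (sort edges by weight, add if no cycle):
  Add (0,1) w=1
  Add (1,4) w=1
  Add (0,3) w=4
  Skip (3,4) w=4 (creates cycle)
  Add (2,3) w=7
  Skip (0,2) w=9 (creates cycle)
  Skip (1,3) w=10 (creates cycle)
  Skip (0,4) w=11 (creates cycle)
  Skip (1,2) w=12 (creates cycle)
  Skip (2,4) w=14 (creates cycle)
MST weight = 13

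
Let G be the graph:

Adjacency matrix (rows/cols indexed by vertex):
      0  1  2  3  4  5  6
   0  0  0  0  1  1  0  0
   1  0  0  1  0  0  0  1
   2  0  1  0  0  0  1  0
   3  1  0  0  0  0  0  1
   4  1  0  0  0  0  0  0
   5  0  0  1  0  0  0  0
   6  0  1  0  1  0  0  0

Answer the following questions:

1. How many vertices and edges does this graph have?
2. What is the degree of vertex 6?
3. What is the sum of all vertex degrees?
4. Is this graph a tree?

Count: 7 vertices, 6 edges.
Vertex 6 has neighbors [1, 3], degree = 2.
Handshaking lemma: 2 * 6 = 12.
A graph is a tree iff it is connected and has exactly n-1 edges. This graph is connected (all 7 vertices in one component) and has 7-1 = 6 edges. It is a tree.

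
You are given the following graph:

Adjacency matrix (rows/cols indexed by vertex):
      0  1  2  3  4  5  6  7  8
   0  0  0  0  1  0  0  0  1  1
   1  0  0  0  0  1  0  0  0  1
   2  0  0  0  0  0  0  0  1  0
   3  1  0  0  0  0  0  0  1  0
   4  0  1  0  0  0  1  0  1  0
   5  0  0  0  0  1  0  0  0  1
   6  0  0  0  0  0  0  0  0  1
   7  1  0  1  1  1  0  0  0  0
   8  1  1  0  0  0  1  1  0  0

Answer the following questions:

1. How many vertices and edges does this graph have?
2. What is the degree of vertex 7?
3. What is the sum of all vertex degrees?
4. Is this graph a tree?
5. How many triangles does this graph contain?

Count: 9 vertices, 11 edges.
Vertex 7 has neighbors [0, 2, 3, 4], degree = 4.
Handshaking lemma: 2 * 11 = 22.
A tree on 9 vertices has 8 edges. This graph has 11 edges (3 extra). Not a tree.
Number of triangles = 1.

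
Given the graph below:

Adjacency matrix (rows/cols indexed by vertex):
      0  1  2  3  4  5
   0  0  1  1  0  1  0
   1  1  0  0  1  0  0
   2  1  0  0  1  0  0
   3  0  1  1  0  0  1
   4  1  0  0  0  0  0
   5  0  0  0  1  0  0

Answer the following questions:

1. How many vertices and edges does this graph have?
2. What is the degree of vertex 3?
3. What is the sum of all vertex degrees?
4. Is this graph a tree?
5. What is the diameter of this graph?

Count: 6 vertices, 6 edges.
Vertex 3 has neighbors [1, 2, 5], degree = 3.
Handshaking lemma: 2 * 6 = 12.
A tree on 6 vertices has 5 edges. This graph has 6 edges (1 extra). Not a tree.
Diameter (longest shortest path) = 4.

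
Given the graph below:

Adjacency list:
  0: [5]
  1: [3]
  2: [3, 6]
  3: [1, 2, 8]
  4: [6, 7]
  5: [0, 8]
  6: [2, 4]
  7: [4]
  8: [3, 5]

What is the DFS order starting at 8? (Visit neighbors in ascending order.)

DFS from vertex 8 (neighbors processed in ascending order):
Visit order: 8, 3, 1, 2, 6, 4, 7, 5, 0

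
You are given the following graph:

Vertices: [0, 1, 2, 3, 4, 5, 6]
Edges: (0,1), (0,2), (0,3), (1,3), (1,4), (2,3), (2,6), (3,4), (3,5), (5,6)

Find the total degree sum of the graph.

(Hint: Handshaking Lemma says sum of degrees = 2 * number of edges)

Count edges: 10 edges.
By Handshaking Lemma: sum of degrees = 2 * 10 = 20.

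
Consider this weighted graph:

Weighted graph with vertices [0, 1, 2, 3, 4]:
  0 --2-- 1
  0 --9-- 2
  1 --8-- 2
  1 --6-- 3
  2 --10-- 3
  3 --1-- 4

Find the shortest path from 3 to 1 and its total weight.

Using Dijkstra's algorithm from vertex 3:
Shortest path: 3 -> 1
Total weight: 6 = 6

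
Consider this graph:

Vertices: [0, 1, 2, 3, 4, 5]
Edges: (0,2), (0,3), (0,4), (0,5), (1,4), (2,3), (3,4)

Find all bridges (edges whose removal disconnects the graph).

A bridge is an edge whose removal increases the number of connected components.
Bridges found: (0,5), (1,4)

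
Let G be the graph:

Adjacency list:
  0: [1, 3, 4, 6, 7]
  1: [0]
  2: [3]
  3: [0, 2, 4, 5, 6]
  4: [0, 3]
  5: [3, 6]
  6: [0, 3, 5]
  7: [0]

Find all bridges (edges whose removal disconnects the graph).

A bridge is an edge whose removal increases the number of connected components.
Bridges found: (0,1), (0,7), (2,3)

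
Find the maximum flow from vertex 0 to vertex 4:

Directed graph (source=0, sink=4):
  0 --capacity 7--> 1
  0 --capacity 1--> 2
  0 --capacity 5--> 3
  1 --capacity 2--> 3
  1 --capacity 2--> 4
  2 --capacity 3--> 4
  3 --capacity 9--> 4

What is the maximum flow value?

Computing max flow:
  Flow on (0->1): 4/7
  Flow on (0->2): 1/1
  Flow on (0->3): 5/5
  Flow on (1->3): 2/2
  Flow on (1->4): 2/2
  Flow on (2->4): 1/3
  Flow on (3->4): 7/9
Maximum flow = 10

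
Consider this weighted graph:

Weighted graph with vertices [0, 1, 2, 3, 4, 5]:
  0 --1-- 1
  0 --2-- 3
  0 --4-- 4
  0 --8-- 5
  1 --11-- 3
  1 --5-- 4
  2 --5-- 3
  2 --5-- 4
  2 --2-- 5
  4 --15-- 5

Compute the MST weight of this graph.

Applying Kruskal's algorithm (sort edges by weight, add if no cycle):
  Add (0,1) w=1
  Add (0,3) w=2
  Add (2,5) w=2
  Add (0,4) w=4
  Skip (1,4) w=5 (creates cycle)
  Add (2,3) w=5
  Skip (2,4) w=5 (creates cycle)
  Skip (0,5) w=8 (creates cycle)
  Skip (1,3) w=11 (creates cycle)
  Skip (4,5) w=15 (creates cycle)
MST weight = 14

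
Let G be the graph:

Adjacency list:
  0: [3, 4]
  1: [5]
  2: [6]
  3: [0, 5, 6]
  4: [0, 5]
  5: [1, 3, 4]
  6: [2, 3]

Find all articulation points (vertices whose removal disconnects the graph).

An articulation point is a vertex whose removal disconnects the graph.
Articulation points: [3, 5, 6]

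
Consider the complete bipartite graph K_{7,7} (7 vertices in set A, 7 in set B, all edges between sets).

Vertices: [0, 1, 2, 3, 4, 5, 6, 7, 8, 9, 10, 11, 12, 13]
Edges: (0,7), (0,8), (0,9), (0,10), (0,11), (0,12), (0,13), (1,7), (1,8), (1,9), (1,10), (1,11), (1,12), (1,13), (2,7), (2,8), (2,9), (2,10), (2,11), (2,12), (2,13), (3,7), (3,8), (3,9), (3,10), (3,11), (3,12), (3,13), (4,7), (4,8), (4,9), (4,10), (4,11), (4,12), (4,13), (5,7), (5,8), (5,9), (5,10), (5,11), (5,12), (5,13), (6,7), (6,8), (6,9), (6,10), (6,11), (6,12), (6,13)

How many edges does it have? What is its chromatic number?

K_{7,7} has 7 * 7 = 49 edges.
Bipartite graphs have chromatic number 2 (color each partition differently).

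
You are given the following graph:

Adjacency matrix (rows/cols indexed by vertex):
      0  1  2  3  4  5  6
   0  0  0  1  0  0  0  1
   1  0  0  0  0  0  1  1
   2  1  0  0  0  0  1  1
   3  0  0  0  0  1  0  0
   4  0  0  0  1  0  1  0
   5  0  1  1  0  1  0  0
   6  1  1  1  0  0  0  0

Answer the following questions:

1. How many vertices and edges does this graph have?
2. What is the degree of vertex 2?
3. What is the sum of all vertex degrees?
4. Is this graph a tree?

Count: 7 vertices, 8 edges.
Vertex 2 has neighbors [0, 5, 6], degree = 3.
Handshaking lemma: 2 * 8 = 16.
A tree on 7 vertices has 6 edges. This graph has 8 edges (2 extra). Not a tree.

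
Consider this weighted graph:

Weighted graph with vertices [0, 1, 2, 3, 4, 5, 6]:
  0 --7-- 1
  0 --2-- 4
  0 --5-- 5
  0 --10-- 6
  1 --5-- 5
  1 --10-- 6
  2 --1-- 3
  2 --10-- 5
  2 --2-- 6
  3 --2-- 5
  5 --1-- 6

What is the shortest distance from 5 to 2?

Using Dijkstra's algorithm from vertex 5:
Shortest path: 5 -> 6 -> 2
Total weight: 1 + 2 = 3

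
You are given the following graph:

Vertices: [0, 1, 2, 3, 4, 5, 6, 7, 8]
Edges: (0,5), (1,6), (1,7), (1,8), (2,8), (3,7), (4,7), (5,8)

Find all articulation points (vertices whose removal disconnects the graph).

An articulation point is a vertex whose removal disconnects the graph.
Articulation points: [1, 5, 7, 8]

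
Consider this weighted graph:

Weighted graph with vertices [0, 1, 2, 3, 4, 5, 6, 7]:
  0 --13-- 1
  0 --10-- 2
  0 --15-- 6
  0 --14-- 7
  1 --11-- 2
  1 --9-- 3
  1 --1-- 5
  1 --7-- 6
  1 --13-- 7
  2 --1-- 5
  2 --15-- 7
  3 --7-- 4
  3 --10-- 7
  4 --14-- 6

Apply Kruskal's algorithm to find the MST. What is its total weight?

Applying Kruskal's algorithm (sort edges by weight, add if no cycle):
  Add (1,5) w=1
  Add (2,5) w=1
  Add (1,6) w=7
  Add (3,4) w=7
  Add (1,3) w=9
  Add (0,2) w=10
  Add (3,7) w=10
  Skip (1,2) w=11 (creates cycle)
  Skip (0,1) w=13 (creates cycle)
  Skip (1,7) w=13 (creates cycle)
  Skip (0,7) w=14 (creates cycle)
  Skip (4,6) w=14 (creates cycle)
  Skip (0,6) w=15 (creates cycle)
  Skip (2,7) w=15 (creates cycle)
MST weight = 45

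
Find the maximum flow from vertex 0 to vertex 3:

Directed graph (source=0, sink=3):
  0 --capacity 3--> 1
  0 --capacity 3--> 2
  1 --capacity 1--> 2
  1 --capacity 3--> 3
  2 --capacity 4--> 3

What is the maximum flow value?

Computing max flow:
  Flow on (0->1): 3/3
  Flow on (0->2): 3/3
  Flow on (1->3): 3/3
  Flow on (2->3): 3/4
Maximum flow = 6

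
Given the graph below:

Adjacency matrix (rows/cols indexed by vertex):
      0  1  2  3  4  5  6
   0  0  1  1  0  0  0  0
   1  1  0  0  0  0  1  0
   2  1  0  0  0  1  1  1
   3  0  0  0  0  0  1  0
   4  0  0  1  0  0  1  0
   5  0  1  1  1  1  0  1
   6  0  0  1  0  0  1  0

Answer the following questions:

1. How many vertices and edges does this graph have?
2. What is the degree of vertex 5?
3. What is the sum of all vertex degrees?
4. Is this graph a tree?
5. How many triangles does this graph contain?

Count: 7 vertices, 9 edges.
Vertex 5 has neighbors [1, 2, 3, 4, 6], degree = 5.
Handshaking lemma: 2 * 9 = 18.
A tree on 7 vertices has 6 edges. This graph has 9 edges (3 extra). Not a tree.
Number of triangles = 2.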